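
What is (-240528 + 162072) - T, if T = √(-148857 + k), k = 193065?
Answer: -78456 - 12*√307 ≈ -78666.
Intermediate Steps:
T = 12*√307 (T = √(-148857 + 193065) = √44208 = 12*√307 ≈ 210.26)
(-240528 + 162072) - T = (-240528 + 162072) - 12*√307 = -78456 - 12*√307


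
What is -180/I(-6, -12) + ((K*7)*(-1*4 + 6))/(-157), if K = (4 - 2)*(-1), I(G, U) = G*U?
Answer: -729/314 ≈ -2.3217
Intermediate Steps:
K = -2 (K = 2*(-1) = -2)
-180/I(-6, -12) + ((K*7)*(-1*4 + 6))/(-157) = -180/((-6*(-12))) + ((-2*7)*(-1*4 + 6))/(-157) = -180/72 - 14*(-4 + 6)*(-1/157) = -180*1/72 - 14*2*(-1/157) = -5/2 - 28*(-1/157) = -5/2 + 28/157 = -729/314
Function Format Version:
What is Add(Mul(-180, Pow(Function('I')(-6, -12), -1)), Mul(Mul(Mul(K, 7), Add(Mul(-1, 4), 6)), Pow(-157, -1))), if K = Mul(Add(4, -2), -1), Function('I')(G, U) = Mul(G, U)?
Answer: Rational(-729, 314) ≈ -2.3217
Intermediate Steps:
K = -2 (K = Mul(2, -1) = -2)
Add(Mul(-180, Pow(Function('I')(-6, -12), -1)), Mul(Mul(Mul(K, 7), Add(Mul(-1, 4), 6)), Pow(-157, -1))) = Add(Mul(-180, Pow(Mul(-6, -12), -1)), Mul(Mul(Mul(-2, 7), Add(Mul(-1, 4), 6)), Pow(-157, -1))) = Add(Mul(-180, Pow(72, -1)), Mul(Mul(-14, Add(-4, 6)), Rational(-1, 157))) = Add(Mul(-180, Rational(1, 72)), Mul(Mul(-14, 2), Rational(-1, 157))) = Add(Rational(-5, 2), Mul(-28, Rational(-1, 157))) = Add(Rational(-5, 2), Rational(28, 157)) = Rational(-729, 314)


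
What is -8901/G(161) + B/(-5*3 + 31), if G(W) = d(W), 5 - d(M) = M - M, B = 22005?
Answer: -32391/80 ≈ -404.89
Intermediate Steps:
d(M) = 5 (d(M) = 5 - (M - M) = 5 - 1*0 = 5 + 0 = 5)
G(W) = 5
-8901/G(161) + B/(-5*3 + 31) = -8901/5 + 22005/(-5*3 + 31) = -8901*1/5 + 22005/(-15 + 31) = -8901/5 + 22005/16 = -32391/80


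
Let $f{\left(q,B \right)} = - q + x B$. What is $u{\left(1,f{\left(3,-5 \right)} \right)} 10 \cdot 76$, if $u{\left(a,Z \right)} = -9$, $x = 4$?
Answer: $-6840$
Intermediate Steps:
$f{\left(q,B \right)} = - q + 4 B$
$u{\left(1,f{\left(3,-5 \right)} \right)} 10 \cdot 76 = \left(-9\right) 10 \cdot 76 = \left(-90\right) 76 = -6840$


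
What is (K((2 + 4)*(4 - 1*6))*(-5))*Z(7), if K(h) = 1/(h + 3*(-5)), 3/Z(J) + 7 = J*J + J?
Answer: 5/441 ≈ 0.011338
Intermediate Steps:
Z(J) = 3/(-7 + J + J²) (Z(J) = 3/(-7 + (J*J + J)) = 3/(-7 + (J² + J)) = 3/(-7 + (J + J²)) = 3/(-7 + J + J²))
K(h) = 1/(-15 + h) (K(h) = 1/(h - 15) = 1/(-15 + h))
(K((2 + 4)*(4 - 1*6))*(-5))*Z(7) = (-5/(-15 + (2 + 4)*(4 - 1*6)))*(3/(-7 + 7 + 7²)) = (-5/(-15 + 6*(4 - 6)))*(3/(-7 + 7 + 49)) = (-5/(-15 + 6*(-2)))*(3/49) = (-5/(-15 - 12))*(3*(1/49)) = (-5/(-27))*(3/49) = -1/27*(-5)*(3/49) = (5/27)*(3/49) = 5/441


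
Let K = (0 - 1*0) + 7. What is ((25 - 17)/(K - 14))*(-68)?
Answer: 544/7 ≈ 77.714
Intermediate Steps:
K = 7 (K = (0 + 0) + 7 = 0 + 7 = 7)
((25 - 17)/(K - 14))*(-68) = ((25 - 17)/(7 - 14))*(-68) = (8/(-7))*(-68) = (8*(-⅐))*(-68) = -8/7*(-68) = 544/7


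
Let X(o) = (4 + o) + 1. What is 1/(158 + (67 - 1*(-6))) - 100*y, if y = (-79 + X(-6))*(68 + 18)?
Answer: 158928001/231 ≈ 6.8800e+5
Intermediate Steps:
X(o) = 5 + o
y = -6880 (y = (-79 + (5 - 6))*(68 + 18) = (-79 - 1)*86 = -80*86 = -6880)
1/(158 + (67 - 1*(-6))) - 100*y = 1/(158 + (67 - 1*(-6))) - 100*(-6880) = 1/(158 + (67 + 6)) + 688000 = 1/(158 + 73) + 688000 = 1/231 + 688000 = 158928001/231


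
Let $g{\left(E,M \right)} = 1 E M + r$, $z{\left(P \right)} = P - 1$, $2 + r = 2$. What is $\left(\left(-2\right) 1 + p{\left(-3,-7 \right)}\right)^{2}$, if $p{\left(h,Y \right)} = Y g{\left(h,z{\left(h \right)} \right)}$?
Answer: $7396$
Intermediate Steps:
$r = 0$ ($r = -2 + 2 = 0$)
$z{\left(P \right)} = -1 + P$ ($z{\left(P \right)} = P - 1 = -1 + P$)
$g{\left(E,M \right)} = E M$ ($g{\left(E,M \right)} = 1 E M + 0 = E M + 0 = E M$)
$p{\left(h,Y \right)} = Y h \left(-1 + h\right)$
$\left(\left(-2\right) 1 + p{\left(-3,-7 \right)}\right)^{2} = \left(\left(-2\right) 1 - - 21 \left(-1 - 3\right)\right)^{2} = \left(-2 - \left(-21\right) \left(-4\right)\right)^{2} = \left(-2 - 84\right)^{2} = \left(-86\right)^{2} = 7396$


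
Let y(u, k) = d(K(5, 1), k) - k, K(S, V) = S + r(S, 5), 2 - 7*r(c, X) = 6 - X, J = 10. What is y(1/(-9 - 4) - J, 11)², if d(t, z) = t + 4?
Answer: 169/49 ≈ 3.4490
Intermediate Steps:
r(c, X) = -4/7 + X/7 (r(c, X) = 2/7 - (6 - X)/7 = 2/7 + (-6/7 + X/7) = -4/7 + X/7)
K(S, V) = ⅐ + S (K(S, V) = S + (-4/7 + (⅐)*5) = S + (-4/7 + 5/7) = S + ⅐ = ⅐ + S)
d(t, z) = 4 + t
y(u, k) = 64/7 - k (y(u, k) = (4 + (⅐ + 5)) - k = (4 + 36/7) - k = 64/7 - k)
y(1/(-9 - 4) - J, 11)² = (64/7 - 1*11)² = (64/7 - 11)² = (-13/7)² = 169/49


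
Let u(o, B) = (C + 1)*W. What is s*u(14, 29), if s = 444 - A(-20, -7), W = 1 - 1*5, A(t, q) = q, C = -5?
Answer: 7216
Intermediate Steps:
W = -4 (W = 1 - 5 = -4)
s = 451 (s = 444 - 1*(-7) = 444 + 7 = 451)
u(o, B) = 16 (u(o, B) = (-5 + 1)*(-4) = -4*(-4) = 16)
s*u(14, 29) = 451*16 = 7216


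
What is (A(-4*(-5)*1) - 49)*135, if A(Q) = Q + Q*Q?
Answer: 50085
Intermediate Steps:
A(Q) = Q + Q**2
(A(-4*(-5)*1) - 49)*135 = ((-4*(-5)*1)*(1 - 4*(-5)*1) - 49)*135 = ((20*1)*(1 + 20*1) - 49)*135 = (20*(1 + 20) - 49)*135 = (20*21 - 49)*135 = (420 - 49)*135 = 371*135 = 50085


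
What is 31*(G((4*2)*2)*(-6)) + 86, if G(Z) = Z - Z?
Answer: 86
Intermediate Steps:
G(Z) = 0
31*(G((4*2)*2)*(-6)) + 86 = 31*(0*(-6)) + 86 = 31*0 + 86 = 0 + 86 = 86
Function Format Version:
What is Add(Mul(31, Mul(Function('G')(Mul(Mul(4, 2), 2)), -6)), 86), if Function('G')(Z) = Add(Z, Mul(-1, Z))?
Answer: 86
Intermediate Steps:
Function('G')(Z) = 0
Add(Mul(31, Mul(Function('G')(Mul(Mul(4, 2), 2)), -6)), 86) = Add(Mul(31, Mul(0, -6)), 86) = Add(Mul(31, 0), 86) = Add(0, 86) = 86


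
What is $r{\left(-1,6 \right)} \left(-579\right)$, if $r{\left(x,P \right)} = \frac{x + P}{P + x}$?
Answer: $-579$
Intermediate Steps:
$r{\left(x,P \right)} = 1$ ($r{\left(x,P \right)} = \frac{P + x}{P + x} = 1$)
$r{\left(-1,6 \right)} \left(-579\right) = 1 \left(-579\right) = -579$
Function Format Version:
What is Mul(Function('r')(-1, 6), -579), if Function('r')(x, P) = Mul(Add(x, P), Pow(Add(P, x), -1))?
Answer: -579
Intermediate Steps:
Function('r')(x, P) = 1 (Function('r')(x, P) = Mul(Add(P, x), Pow(Add(P, x), -1)) = 1)
Mul(Function('r')(-1, 6), -579) = Mul(1, -579) = -579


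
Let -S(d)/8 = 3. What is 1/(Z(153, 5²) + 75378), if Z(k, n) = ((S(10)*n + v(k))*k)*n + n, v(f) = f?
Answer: -1/1634372 ≈ -6.1186e-7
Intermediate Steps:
S(d) = -24 (S(d) = -8*3 = -24)
Z(k, n) = n + k*n*(k - 24*n) (Z(k, n) = ((-24*n + k)*k)*n + n = ((k - 24*n)*k)*n + n = (k*(k - 24*n))*n + n = k*n*(k - 24*n) + n = n + k*n*(k - 24*n))
1/(Z(153, 5²) + 75378) = 1/(5²*(1 + 153² - 24*153*5²) + 75378) = 1/(25*(1 + 23409 - 24*153*25) + 75378) = 1/(25*(1 + 23409 - 91800) + 75378) = 1/(25*(-68390) + 75378) = 1/(-1709750 + 75378) = 1/(-1634372) = -1/1634372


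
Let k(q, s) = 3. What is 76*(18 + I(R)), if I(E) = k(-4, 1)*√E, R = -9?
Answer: 1368 + 684*I ≈ 1368.0 + 684.0*I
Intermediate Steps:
I(E) = 3*√E
76*(18 + I(R)) = 76*(18 + 3*√(-9)) = 76*(18 + 3*(3*I)) = 76*(18 + 9*I) = 1368 + 684*I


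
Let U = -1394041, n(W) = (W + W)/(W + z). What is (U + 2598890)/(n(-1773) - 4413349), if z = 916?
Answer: -1032555593/3782236547 ≈ -0.27300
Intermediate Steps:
n(W) = 2*W/(916 + W) (n(W) = (W + W)/(W + 916) = (2*W)/(916 + W) = 2*W/(916 + W))
(U + 2598890)/(n(-1773) - 4413349) = (-1394041 + 2598890)/(2*(-1773)/(916 - 1773) - 4413349) = 1204849/(2*(-1773)/(-857) - 4413349) = 1204849/(2*(-1773)*(-1/857) - 4413349) = 1204849/(3546/857 - 4413349) = 1204849/(-3782236547/857) = 1204849*(-857/3782236547) = -1032555593/3782236547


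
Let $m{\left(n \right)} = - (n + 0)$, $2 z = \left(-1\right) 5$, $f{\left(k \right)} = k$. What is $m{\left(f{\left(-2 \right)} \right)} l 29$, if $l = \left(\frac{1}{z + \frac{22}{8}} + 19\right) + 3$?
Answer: $1508$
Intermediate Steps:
$z = - \frac{5}{2}$ ($z = \frac{\left(-1\right) 5}{2} = \frac{1}{2} \left(-5\right) = - \frac{5}{2} \approx -2.5$)
$l = 26$ ($l = \left(\frac{1}{- \frac{5}{2} + \frac{22}{8}} + 19\right) + 3 = \left(\frac{1}{- \frac{5}{2} + 22 \cdot \frac{1}{8}} + 19\right) + 3 = \left(\frac{1}{- \frac{5}{2} + \frac{11}{4}} + 19\right) + 3 = \left(\frac{1}{\frac{1}{4}} + 19\right) + 3 = \left(4 + 19\right) + 3 = 23 + 3 = 26$)
$m{\left(n \right)} = - n$
$m{\left(f{\left(-2 \right)} \right)} l 29 = \left(-1\right) \left(-2\right) 26 \cdot 29 = 2 \cdot 26 \cdot 29 = 52 \cdot 29 = 1508$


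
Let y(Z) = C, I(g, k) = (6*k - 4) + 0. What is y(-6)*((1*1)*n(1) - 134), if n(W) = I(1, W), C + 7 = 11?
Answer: -528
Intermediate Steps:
I(g, k) = -4 + 6*k (I(g, k) = (-4 + 6*k) + 0 = -4 + 6*k)
C = 4 (C = -7 + 11 = 4)
n(W) = -4 + 6*W
y(Z) = 4
y(-6)*((1*1)*n(1) - 134) = 4*((1*1)*(-4 + 6*1) - 134) = 4*(1*(-4 + 6) - 134) = 4*(1*2 - 134) = 4*(2 - 134) = 4*(-132) = -528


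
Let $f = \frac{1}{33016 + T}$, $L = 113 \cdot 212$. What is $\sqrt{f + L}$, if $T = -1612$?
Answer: $\frac{5 \sqrt{236256759219}}{15702} \approx 154.78$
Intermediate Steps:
$L = 23956$
$f = \frac{1}{31404}$ ($f = \frac{1}{33016 - 1612} = \frac{1}{31404} \approx 3.1843 \cdot 10^{-5}$)
$\sqrt{f + L} = \sqrt{\frac{1}{31404} + 23956} = \sqrt{\frac{752314225}{31404}} = \frac{5 \sqrt{236256759219}}{15702}$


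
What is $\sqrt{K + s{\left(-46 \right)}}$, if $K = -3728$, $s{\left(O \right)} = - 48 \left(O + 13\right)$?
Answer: $4 i \sqrt{134} \approx 46.303 i$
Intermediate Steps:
$s{\left(O \right)} = -624 - 48 O$ ($s{\left(O \right)} = - 48 \left(13 + O\right) = -624 - 48 O$)
$\sqrt{K + s{\left(-46 \right)}} = \sqrt{-3728 - -1584} = \sqrt{-3728 + \left(-624 + 2208\right)} = \sqrt{-3728 + 1584} = \sqrt{-2144} = 4 i \sqrt{134}$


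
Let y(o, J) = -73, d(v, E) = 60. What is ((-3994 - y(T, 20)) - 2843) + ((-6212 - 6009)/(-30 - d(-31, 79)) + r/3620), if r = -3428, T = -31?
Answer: -21597797/3258 ≈ -6629.2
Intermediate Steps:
((-3994 - y(T, 20)) - 2843) + ((-6212 - 6009)/(-30 - d(-31, 79)) + r/3620) = ((-3994 - 1*(-73)) - 2843) + ((-6212 - 6009)/(-30 - 1*60) - 3428/3620) = ((-3994 + 73) - 2843) + (-12221/(-30 - 60) - 3428*1/3620) = (-3921 - 2843) + (-12221/(-90) - 857/905) = -6764 + (-12221*(-1/90) - 857/905) = -6764 + (12221/90 - 857/905) = -6764 + 439315/3258 = -21597797/3258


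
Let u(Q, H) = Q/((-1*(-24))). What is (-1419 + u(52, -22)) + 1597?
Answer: 1081/6 ≈ 180.17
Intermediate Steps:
u(Q, H) = Q/24
(-1419 + u(52, -22)) + 1597 = (-1419 + (1/24)*52) + 1597 = (-1419 + 13/6) + 1597 = -8501/6 + 1597 = 1081/6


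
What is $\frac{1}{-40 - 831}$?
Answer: $- \frac{1}{871} \approx -0.0011481$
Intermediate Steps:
$\frac{1}{-40 - 831} = \frac{1}{-871} = - \frac{1}{871}$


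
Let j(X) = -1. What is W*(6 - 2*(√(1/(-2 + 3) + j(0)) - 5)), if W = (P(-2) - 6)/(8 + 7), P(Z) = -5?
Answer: -176/15 ≈ -11.733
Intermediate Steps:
W = -11/15 (W = (-5 - 6)/(8 + 7) = -11/15 ≈ -0.73333)
W*(6 - 2*(√(1/(-2 + 3) + j(0)) - 5)) = -11*(6 - 2*(√(1/(-2 + 3) - 1) - 5))/15 = -11*(6 - 2*(√(1/1 - 1) - 5))/15 = -11*(6 - 2*(√(1 - 1) - 5))/15 = -11*(6 - 2*(√0 - 5))/15 = -11*(6 - 2*(0 - 5))/15 = -11*(6 - 2*(-5))/15 = -11*(6 + 10)/15 = -11/15*16 = -176/15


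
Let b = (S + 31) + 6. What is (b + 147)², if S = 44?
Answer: 51984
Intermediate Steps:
b = 81 (b = (44 + 31) + 6 = 75 + 6 = 81)
(b + 147)² = (81 + 147)² = 228² = 51984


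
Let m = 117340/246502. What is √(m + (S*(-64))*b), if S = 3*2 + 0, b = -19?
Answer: √110839373607466/123251 ≈ 85.419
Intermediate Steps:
m = 58670/123251 (m = 117340*(1/246502) = 58670/123251 ≈ 0.47602)
S = 6 (S = 6 + 0 = 6)
√(m + (S*(-64))*b) = √(58670/123251 + (6*(-64))*(-19)) = √(58670/123251 - 384*(-19)) = √(58670/123251 + 7296) = √(899297966/123251) = √110839373607466/123251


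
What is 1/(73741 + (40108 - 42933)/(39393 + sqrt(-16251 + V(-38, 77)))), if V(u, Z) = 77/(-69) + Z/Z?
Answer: 7895876580895703/582249268718800104023 - 2825*I*sqrt(77371563)/582249268718800104023 ≈ 1.3561e-5 - 4.2678e-14*I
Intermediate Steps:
V(u, Z) = -8/69 (V(u, Z) = 77*(-1/69) + 1 = -77/69 + 1 = -8/69)
1/(73741 + (40108 - 42933)/(39393 + sqrt(-16251 + V(-38, 77)))) = 1/(73741 + (40108 - 42933)/(39393 + sqrt(-16251 - 8/69))) = 1/(73741 - 2825/(39393 + sqrt(-1121327/69))) = 1/(73741 - 2825/(39393 + I*sqrt(77371563)/69))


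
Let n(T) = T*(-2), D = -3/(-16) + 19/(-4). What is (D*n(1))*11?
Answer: 803/8 ≈ 100.38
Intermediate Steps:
D = -73/16 (D = -3*(-1/16) + 19*(-¼) = 3/16 - 19/4 = -73/16 ≈ -4.5625)
n(T) = -2*T
(D*n(1))*11 = -(-73)/8*11 = -73/16*(-2)*11 = (73/8)*11 = 803/8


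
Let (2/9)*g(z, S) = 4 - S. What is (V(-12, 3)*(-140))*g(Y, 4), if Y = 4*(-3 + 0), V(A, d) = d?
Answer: 0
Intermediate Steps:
Y = -12 (Y = 4*(-3) = -12)
g(z, S) = 18 - 9*S/2 (g(z, S) = 9*(4 - S)/2 = 18 - 9*S/2)
(V(-12, 3)*(-140))*g(Y, 4) = (3*(-140))*(18 - 9/2*4) = -420*(18 - 18) = -420*0 = 0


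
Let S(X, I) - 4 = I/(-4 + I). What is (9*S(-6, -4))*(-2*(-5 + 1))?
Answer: 324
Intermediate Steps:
S(X, I) = 4 + I/(-4 + I)
(9*S(-6, -4))*(-2*(-5 + 1)) = (9*((-16 + 5*(-4))/(-4 - 4)))*(-2*(-5 + 1)) = (9*((-16 - 20)/(-8)))*(-2*(-4)) = (9*(-⅛*(-36)))*8 = (9*(9/2))*8 = (81/2)*8 = 324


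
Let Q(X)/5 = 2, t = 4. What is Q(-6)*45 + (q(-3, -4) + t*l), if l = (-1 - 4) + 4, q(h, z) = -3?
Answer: 443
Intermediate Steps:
Q(X) = 10 (Q(X) = 5*2 = 10)
l = -1 (l = -5 + 4 = -1)
Q(-6)*45 + (q(-3, -4) + t*l) = 10*45 + (-3 + 4*(-1)) = 450 + (-3 - 4) = 450 - 7 = 443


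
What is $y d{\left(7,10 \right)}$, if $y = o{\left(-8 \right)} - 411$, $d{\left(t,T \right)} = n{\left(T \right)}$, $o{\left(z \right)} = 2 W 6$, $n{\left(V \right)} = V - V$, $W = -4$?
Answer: $0$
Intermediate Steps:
$n{\left(V \right)} = 0$
$o{\left(z \right)} = -48$ ($o{\left(z \right)} = 2 \left(-4\right) 6 = \left(-8\right) 6 = -48$)
$d{\left(t,T \right)} = 0$
$y = -459$ ($y = -48 - 411 = -459$)
$y d{\left(7,10 \right)} = \left(-459\right) 0 = 0$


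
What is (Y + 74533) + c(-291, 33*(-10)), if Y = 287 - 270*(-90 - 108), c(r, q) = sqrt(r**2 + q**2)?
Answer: 128280 + 3*sqrt(21509) ≈ 1.2872e+5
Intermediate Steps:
c(r, q) = sqrt(q**2 + r**2)
Y = 53747 (Y = 287 - 270*(-198) = 287 + 53460 = 53747)
(Y + 74533) + c(-291, 33*(-10)) = (53747 + 74533) + sqrt((33*(-10))**2 + (-291)**2) = 128280 + sqrt((-330)**2 + 84681) = 128280 + sqrt(108900 + 84681) = 128280 + sqrt(193581) = 128280 + 3*sqrt(21509)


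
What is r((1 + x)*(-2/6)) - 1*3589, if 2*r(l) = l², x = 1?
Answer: -32299/9 ≈ -3588.8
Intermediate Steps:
r(l) = l²/2
r((1 + x)*(-2/6)) - 1*3589 = ((1 + 1)*(-2/6))²/2 - 1*3589 = (2*(-2*⅙))²/2 - 3589 = (2*(-⅓))²/2 - 3589 = (-⅔)²/2 - 3589 = (½)*(4/9) - 3589 = 2/9 - 3589 = -32299/9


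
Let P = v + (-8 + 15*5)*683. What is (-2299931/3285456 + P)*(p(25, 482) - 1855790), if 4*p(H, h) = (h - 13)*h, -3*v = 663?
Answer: -179468574382872753/2190304 ≈ -8.1938e+10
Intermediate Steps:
v = -221 (v = -1/3*663 = -221)
p(H, h) = h*(-13 + h)/4 (p(H, h) = ((h - 13)*h)/4 = ((-13 + h)*h)/4 = (h*(-13 + h))/4 = h*(-13 + h)/4)
P = 45540 (P = -221 + (-8 + 15*5)*683 = -221 + (-8 + 75)*683 = -221 + 67*683 = -221 + 45761 = 45540)
(-2299931/3285456 + P)*(p(25, 482) - 1855790) = (-2299931/3285456 + 45540)*((1/4)*482*(-13 + 482) - 1855790) = (-2299931*1/3285456 + 45540)*((1/4)*482*469 - 1855790) = (-2299931/3285456 + 45540)*(113029/2 - 1855790) = (149617366309/3285456)*(-3598551/2) = -179468574382872753/2190304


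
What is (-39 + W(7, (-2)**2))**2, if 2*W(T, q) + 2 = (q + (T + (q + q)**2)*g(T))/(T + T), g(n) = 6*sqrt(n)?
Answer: 628947/196 - 59427*sqrt(7)/49 ≈ 0.15687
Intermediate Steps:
W(T, q) = -1 + (q + 6*sqrt(T)*(T + 4*q**2))/(4*T) (W(T, q) = -1 + ((q + (T + (q + q)**2)*(6*sqrt(T)))/(T + T))/2 = -1 + ((q + (T + (2*q)**2)*(6*sqrt(T)))/((2*T)))/2 = -1 + ((q + (T + 4*q**2)*(6*sqrt(T)))*(1/(2*T)))/2 = -1 + ((q + 6*sqrt(T)*(T + 4*q**2))*(1/(2*T)))/2 = -1 + ((q + 6*sqrt(T)*(T + 4*q**2))/(2*T))/2 = -1 + (q + 6*sqrt(T)*(T + 4*q**2))/(4*T))
(-39 + W(7, (-2)**2))**2 = (-39 + (1/4)*((-2)**2 - 4*7 + 6*7**(3/2) + 24*sqrt(7)*((-2)**2)**2)/7)**2 = (-39 + (1/4)*(1/7)*(4 - 28 + 6*(7*sqrt(7)) + 24*sqrt(7)*4**2))**2 = (-39 + (1/4)*(1/7)*(4 - 28 + 42*sqrt(7) + 24*sqrt(7)*16))**2 = (-39 + (1/4)*(1/7)*(4 - 28 + 42*sqrt(7) + 384*sqrt(7)))**2 = (-39 + (1/4)*(1/7)*(-24 + 426*sqrt(7)))**2 = (-39 + (-6/7 + 213*sqrt(7)/14))**2 = (-279/7 + 213*sqrt(7)/14)**2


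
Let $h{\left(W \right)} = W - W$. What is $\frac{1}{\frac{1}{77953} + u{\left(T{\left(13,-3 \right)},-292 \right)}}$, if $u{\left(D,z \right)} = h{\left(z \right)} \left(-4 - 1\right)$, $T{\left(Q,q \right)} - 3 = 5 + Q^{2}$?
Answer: $77953$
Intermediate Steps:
$h{\left(W \right)} = 0$
$T{\left(Q,q \right)} = 8 + Q^{2}$ ($T{\left(Q,q \right)} = 3 + \left(5 + Q^{2}\right) = 8 + Q^{2}$)
$u{\left(D,z \right)} = 0$ ($u{\left(D,z \right)} = 0 \left(-4 - 1\right) = 0 \left(-5\right) = 0$)
$\frac{1}{\frac{1}{77953} + u{\left(T{\left(13,-3 \right)},-292 \right)}} = \frac{1}{\frac{1}{77953} + 0} = \frac{1}{\frac{1}{77953}} = 77953$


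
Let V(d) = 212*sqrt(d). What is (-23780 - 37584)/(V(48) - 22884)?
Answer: 29255287/10865003 + 3252292*sqrt(3)/32595009 ≈ 2.8654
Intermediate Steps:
(-23780 - 37584)/(V(48) - 22884) = (-23780 - 37584)/(212*sqrt(48) - 22884) = -61364/(212*(4*sqrt(3)) - 22884) = -61364/(848*sqrt(3) - 22884) = -61364/(-22884 + 848*sqrt(3))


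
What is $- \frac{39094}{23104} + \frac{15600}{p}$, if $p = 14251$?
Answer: $- \frac{98353097}{164627552} \approx -0.59743$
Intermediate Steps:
$- \frac{39094}{23104} + \frac{15600}{p} = - \frac{39094}{23104} + \frac{15600}{14251} = \left(-39094\right) \frac{1}{23104} + 15600 \cdot \frac{1}{14251} = - \frac{19547}{11552} + \frac{15600}{14251} = - \frac{98353097}{164627552}$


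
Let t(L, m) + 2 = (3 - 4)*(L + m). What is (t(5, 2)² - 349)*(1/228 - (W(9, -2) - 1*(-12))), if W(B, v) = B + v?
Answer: 290177/57 ≈ 5090.8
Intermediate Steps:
t(L, m) = -2 - L - m (t(L, m) = -2 + (3 - 4)*(L + m) = -2 - (L + m) = -2 + (-L - m) = -2 - L - m)
(t(5, 2)² - 349)*(1/228 - (W(9, -2) - 1*(-12))) = ((-2 - 1*5 - 1*2)² - 349)*(1/228 - ((9 - 2) - 1*(-12))) = ((-2 - 5 - 2)² - 349)*(1/228 - (7 + 12)) = ((-9)² - 349)*(1/228 - 1*19) = (81 - 349)*(1/228 - 19) = -268*(-4331/228) = 290177/57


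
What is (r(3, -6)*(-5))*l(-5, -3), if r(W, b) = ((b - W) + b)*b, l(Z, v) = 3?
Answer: -1350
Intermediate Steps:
r(W, b) = b*(-W + 2*b) (r(W, b) = (-W + 2*b)*b = b*(-W + 2*b))
(r(3, -6)*(-5))*l(-5, -3) = (-6*(-1*3 + 2*(-6))*(-5))*3 = (-6*(-3 - 12)*(-5))*3 = (-6*(-15)*(-5))*3 = (90*(-5))*3 = -450*3 = -1350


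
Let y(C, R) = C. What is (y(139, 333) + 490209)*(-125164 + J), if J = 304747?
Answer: 88058164884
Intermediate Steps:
(y(139, 333) + 490209)*(-125164 + J) = (139 + 490209)*(-125164 + 304747) = 490348*179583 = 88058164884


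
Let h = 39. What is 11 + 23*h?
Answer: 908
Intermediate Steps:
11 + 23*h = 11 + 23*39 = 11 + 897 = 908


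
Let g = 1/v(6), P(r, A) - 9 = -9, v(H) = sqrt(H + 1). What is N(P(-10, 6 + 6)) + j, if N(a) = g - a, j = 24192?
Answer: 24192 + sqrt(7)/7 ≈ 24192.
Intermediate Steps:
v(H) = sqrt(1 + H)
P(r, A) = 0 (P(r, A) = 9 - 9 = 0)
g = sqrt(7)/7 (g = 1/(sqrt(1 + 6)) = 1/(sqrt(7)) = sqrt(7)/7 ≈ 0.37796)
N(a) = -a + sqrt(7)/7 (N(a) = sqrt(7)/7 - a = -a + sqrt(7)/7)
N(P(-10, 6 + 6)) + j = (-1*0 + sqrt(7)/7) + 24192 = (0 + sqrt(7)/7) + 24192 = sqrt(7)/7 + 24192 = 24192 + sqrt(7)/7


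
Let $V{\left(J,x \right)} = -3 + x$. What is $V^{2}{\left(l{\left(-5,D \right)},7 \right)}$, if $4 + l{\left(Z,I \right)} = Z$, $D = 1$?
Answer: $16$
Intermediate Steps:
$l{\left(Z,I \right)} = -4 + Z$
$V^{2}{\left(l{\left(-5,D \right)},7 \right)} = \left(-3 + 7\right)^{2} = 4^{2} = 16$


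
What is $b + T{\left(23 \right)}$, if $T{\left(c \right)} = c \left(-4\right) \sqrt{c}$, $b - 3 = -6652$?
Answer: $-6649 - 92 \sqrt{23} \approx -7090.2$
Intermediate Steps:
$b = -6649$ ($b = 3 - 6652 = -6649$)
$T{\left(c \right)} = - 4 c^{\frac{3}{2}}$ ($T{\left(c \right)} = - 4 c \sqrt{c} = - 4 c^{\frac{3}{2}}$)
$b + T{\left(23 \right)} = -6649 - 4 \cdot 23^{\frac{3}{2}} = -6649 - 4 \cdot 23 \sqrt{23} = -6649 - 92 \sqrt{23}$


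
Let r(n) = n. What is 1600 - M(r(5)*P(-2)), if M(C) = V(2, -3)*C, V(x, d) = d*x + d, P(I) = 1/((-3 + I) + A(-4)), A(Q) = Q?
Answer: 1595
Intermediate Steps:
P(I) = 1/(-7 + I) (P(I) = 1/((-3 + I) - 4) = 1/(-7 + I))
V(x, d) = d + d*x
M(C) = -9*C (M(C) = (-3*(1 + 2))*C = (-3*3)*C = -9*C)
1600 - M(r(5)*P(-2)) = 1600 - (-9)*5/(-7 - 2) = 1600 - (-9)*5/(-9) = 1600 - (-9)*5*(-⅑) = 1600 - (-9)*(-5)/9 = 1600 - 1*5 = 1600 - 5 = 1595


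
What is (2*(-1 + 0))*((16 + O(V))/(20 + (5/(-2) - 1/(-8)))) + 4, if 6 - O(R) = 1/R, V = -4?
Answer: 208/141 ≈ 1.4752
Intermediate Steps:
O(R) = 6 - 1/R
(2*(-1 + 0))*((16 + O(V))/(20 + (5/(-2) - 1/(-8)))) + 4 = (2*(-1 + 0))*((16 + (6 - 1/(-4)))/(20 + (5/(-2) - 1/(-8)))) + 4 = (2*(-1))*((16 + (6 - 1*(-¼)))/(20 + (5*(-½) - 1*(-⅛)))) + 4 = -2*(16 + (6 + ¼))/(20 + (-5/2 + ⅛)) + 4 = -2*(16 + 25/4)/(20 - 19/8) + 4 = -89/(2*141/8) + 4 = -89*8/(2*141) + 4 = -2*178/141 + 4 = -356/141 + 4 = 208/141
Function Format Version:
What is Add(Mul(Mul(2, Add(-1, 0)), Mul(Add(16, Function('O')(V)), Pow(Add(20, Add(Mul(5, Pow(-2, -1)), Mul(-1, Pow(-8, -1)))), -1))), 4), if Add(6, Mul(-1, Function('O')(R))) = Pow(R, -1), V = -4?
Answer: Rational(208, 141) ≈ 1.4752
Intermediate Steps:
Function('O')(R) = Add(6, Mul(-1, Pow(R, -1)))
Add(Mul(Mul(2, Add(-1, 0)), Mul(Add(16, Function('O')(V)), Pow(Add(20, Add(Mul(5, Pow(-2, -1)), Mul(-1, Pow(-8, -1)))), -1))), 4) = Add(Mul(Mul(2, Add(-1, 0)), Mul(Add(16, Add(6, Mul(-1, Pow(-4, -1)))), Pow(Add(20, Add(Mul(5, Pow(-2, -1)), Mul(-1, Pow(-8, -1)))), -1))), 4) = Add(Mul(Mul(2, -1), Mul(Add(16, Add(6, Mul(-1, Rational(-1, 4)))), Pow(Add(20, Add(Mul(5, Rational(-1, 2)), Mul(-1, Rational(-1, 8)))), -1))), 4) = Add(Mul(-2, Mul(Add(16, Add(6, Rational(1, 4))), Pow(Add(20, Add(Rational(-5, 2), Rational(1, 8))), -1))), 4) = Add(Mul(-2, Mul(Add(16, Rational(25, 4)), Pow(Add(20, Rational(-19, 8)), -1))), 4) = Add(Mul(-2, Mul(Rational(89, 4), Pow(Rational(141, 8), -1))), 4) = Add(Mul(-2, Mul(Rational(89, 4), Rational(8, 141))), 4) = Add(Mul(-2, Rational(178, 141)), 4) = Add(Rational(-356, 141), 4) = Rational(208, 141)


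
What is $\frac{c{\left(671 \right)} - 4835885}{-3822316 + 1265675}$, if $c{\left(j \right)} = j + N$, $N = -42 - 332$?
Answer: $\frac{4835588}{2556641} \approx 1.8914$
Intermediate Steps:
$N = -374$ ($N = -42 - 332 = -374$)
$c{\left(j \right)} = -374 + j$ ($c{\left(j \right)} = j - 374 = -374 + j$)
$\frac{c{\left(671 \right)} - 4835885}{-3822316 + 1265675} = \frac{\left(-374 + 671\right) - 4835885}{-3822316 + 1265675} = \frac{297 - 4835885}{-2556641} = \left(-4835588\right) \left(- \frac{1}{2556641}\right) = \frac{4835588}{2556641}$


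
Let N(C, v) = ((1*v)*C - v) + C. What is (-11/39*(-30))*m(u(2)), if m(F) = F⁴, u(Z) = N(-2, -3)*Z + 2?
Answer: 7208960/13 ≈ 5.5454e+5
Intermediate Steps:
N(C, v) = C - v + C*v (N(C, v) = (v*C - v) + C = (C*v - v) + C = (-v + C*v) + C = C - v + C*v)
u(Z) = 2 + 7*Z (u(Z) = (-2 - 1*(-3) - 2*(-3))*Z + 2 = (-2 + 3 + 6)*Z + 2 = 7*Z + 2 = 2 + 7*Z)
(-11/39*(-30))*m(u(2)) = (-11/39*(-30))*(2 + 7*2)⁴ = (-11*1/39*(-30))*(2 + 14)⁴ = -11/39*(-30)*16⁴ = (110/13)*65536 = 7208960/13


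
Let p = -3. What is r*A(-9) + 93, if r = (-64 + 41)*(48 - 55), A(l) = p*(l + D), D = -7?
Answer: 7821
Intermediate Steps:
A(l) = 21 - 3*l (A(l) = -3*(l - 7) = -3*(-7 + l) = 21 - 3*l)
r = 161 (r = -23*(-7) = 161)
r*A(-9) + 93 = 161*(21 - 3*(-9)) + 93 = 161*(21 + 27) + 93 = 161*48 + 93 = 7728 + 93 = 7821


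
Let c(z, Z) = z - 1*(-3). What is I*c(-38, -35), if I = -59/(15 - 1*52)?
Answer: -2065/37 ≈ -55.811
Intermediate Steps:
c(z, Z) = 3 + z (c(z, Z) = z + 3 = 3 + z)
I = 59/37 (I = -59/(15 - 52) = -59/(-37) = -59*(-1/37) = 59/37 ≈ 1.5946)
I*c(-38, -35) = 59*(3 - 38)/37 = (59/37)*(-35) = -2065/37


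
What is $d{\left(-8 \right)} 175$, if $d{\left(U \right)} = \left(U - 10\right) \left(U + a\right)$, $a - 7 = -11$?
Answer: $37800$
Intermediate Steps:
$a = -4$ ($a = 7 - 11 = -4$)
$d{\left(U \right)} = \left(-10 + U\right) \left(-4 + U\right)$ ($d{\left(U \right)} = \left(U - 10\right) \left(U - 4\right) = \left(-10 + U\right) \left(-4 + U\right)$)
$d{\left(-8 \right)} 175 = \left(40 + \left(-8\right)^{2} - -112\right) 175 = \left(40 + 64 + 112\right) 175 = 216 \cdot 175 = 37800$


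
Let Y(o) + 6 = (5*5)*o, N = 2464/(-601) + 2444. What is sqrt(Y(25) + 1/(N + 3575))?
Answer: sqrt(8089032057191430)/3614955 ≈ 24.880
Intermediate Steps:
N = 1466380/601 (N = 2464*(-1/601) + 2444 = -2464/601 + 2444 = 1466380/601 ≈ 2439.9)
Y(o) = -6 + 25*o (Y(o) = -6 + (5*5)*o = -6 + 25*o)
sqrt(Y(25) + 1/(N + 3575)) = sqrt((-6 + 25*25) + 1/(1466380/601 + 3575)) = sqrt((-6 + 625) + 1/(3614955/601)) = sqrt(619 + 601/3614955) = sqrt(2237657746/3614955) = sqrt(8089032057191430)/3614955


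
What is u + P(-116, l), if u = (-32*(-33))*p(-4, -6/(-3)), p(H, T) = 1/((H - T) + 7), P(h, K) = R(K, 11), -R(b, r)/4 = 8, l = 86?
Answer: 1024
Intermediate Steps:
R(b, r) = -32 (R(b, r) = -4*8 = -32)
P(h, K) = -32
p(H, T) = 1/(7 + H - T)
u = 1056 (u = (-32*(-33))/(7 - 4 - (-6)/(-3)) = 1056/(7 - 4 - (-6)*(-1)/3) = 1056/(7 - 4 - 1*2) = 1056/(7 - 4 - 2) = 1056/1 = 1056*1 = 1056)
u + P(-116, l) = 1056 - 32 = 1024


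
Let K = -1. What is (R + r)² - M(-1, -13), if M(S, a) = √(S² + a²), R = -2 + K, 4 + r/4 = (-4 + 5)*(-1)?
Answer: 529 - √170 ≈ 515.96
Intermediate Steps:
r = -20 (r = -16 + 4*((-4 + 5)*(-1)) = -16 + 4*(1*(-1)) = -16 + 4*(-1) = -16 - 4 = -20)
R = -3 (R = -2 - 1 = -3)
(R + r)² - M(-1, -13) = (-3 - 20)² - √((-1)² + (-13)²) = (-23)² - √(1 + 169) = 529 - √170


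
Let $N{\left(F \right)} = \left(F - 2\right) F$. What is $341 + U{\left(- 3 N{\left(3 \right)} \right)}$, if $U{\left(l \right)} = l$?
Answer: $332$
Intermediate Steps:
$N{\left(F \right)} = F \left(-2 + F\right)$ ($N{\left(F \right)} = \left(-2 + F\right) F = F \left(-2 + F\right)$)
$341 + U{\left(- 3 N{\left(3 \right)} \right)} = 341 - 3 \cdot 3 \left(-2 + 3\right) = 341 - 3 \cdot 3 \cdot 1 = 341 - 9 = 332$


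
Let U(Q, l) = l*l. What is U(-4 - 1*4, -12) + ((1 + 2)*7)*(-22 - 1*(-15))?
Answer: -3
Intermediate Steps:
U(Q, l) = l²
U(-4 - 1*4, -12) + ((1 + 2)*7)*(-22 - 1*(-15)) = (-12)² + ((1 + 2)*7)*(-22 - 1*(-15)) = 144 + (3*7)*(-22 + 15) = 144 + 21*(-7) = 144 - 147 = -3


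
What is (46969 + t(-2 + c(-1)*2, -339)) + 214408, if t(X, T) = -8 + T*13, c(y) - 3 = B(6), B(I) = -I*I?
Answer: 256962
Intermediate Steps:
B(I) = -I²
c(y) = -33 (c(y) = 3 - 1*6² = 3 - 1*36 = 3 - 36 = -33)
t(X, T) = -8 + 13*T
(46969 + t(-2 + c(-1)*2, -339)) + 214408 = (46969 + (-8 + 13*(-339))) + 214408 = (46969 + (-8 - 4407)) + 214408 = (46969 - 4415) + 214408 = 42554 + 214408 = 256962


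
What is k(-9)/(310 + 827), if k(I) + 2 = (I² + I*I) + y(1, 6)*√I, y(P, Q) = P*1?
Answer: 160/1137 + I/379 ≈ 0.14072 + 0.0026385*I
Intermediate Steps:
y(P, Q) = P
k(I) = -2 + √I + 2*I² (k(I) = -2 + ((I² + I*I) + 1*√I) = -2 + ((I² + I²) + √I) = -2 + (2*I² + √I) = -2 + (√I + 2*I²) = -2 + √I + 2*I²)
k(-9)/(310 + 827) = (-2 + √(-9) + 2*(-9)²)/(310 + 827) = (-2 + 3*I + 2*81)/1137 = (-2 + 3*I + 162)/1137 = (160 + 3*I)/1137 = 160/1137 + I/379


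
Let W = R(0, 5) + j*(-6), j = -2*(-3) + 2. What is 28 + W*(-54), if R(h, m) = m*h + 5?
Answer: 2350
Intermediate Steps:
j = 8 (j = 6 + 2 = 8)
R(h, m) = 5 + h*m (R(h, m) = h*m + 5 = 5 + h*m)
W = -43 (W = (5 + 0*5) + 8*(-6) = (5 + 0) - 48 = 5 - 48 = -43)
28 + W*(-54) = 28 - 43*(-54) = 28 + 2322 = 2350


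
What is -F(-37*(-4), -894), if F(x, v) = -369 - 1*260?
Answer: 629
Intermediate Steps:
F(x, v) = -629 (F(x, v) = -369 - 260 = -629)
-F(-37*(-4), -894) = -1*(-629) = 629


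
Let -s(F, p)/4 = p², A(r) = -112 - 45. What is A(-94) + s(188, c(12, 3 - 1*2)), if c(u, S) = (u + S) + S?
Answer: -941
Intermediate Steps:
A(r) = -157
c(u, S) = u + 2*S (c(u, S) = (S + u) + S = u + 2*S)
s(F, p) = -4*p²
A(-94) + s(188, c(12, 3 - 1*2)) = -157 - 4*(12 + 2*(3 - 1*2))² = -157 - 4*(12 + 2*(3 - 2))² = -157 - 4*(12 + 2*1)² = -157 - 4*(12 + 2)² = -157 - 4*14² = -157 - 4*196 = -157 - 784 = -941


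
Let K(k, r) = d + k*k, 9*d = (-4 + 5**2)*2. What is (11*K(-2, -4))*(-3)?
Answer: -286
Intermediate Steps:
d = 14/3 (d = ((-4 + 5**2)*2)/9 = ((-4 + 25)*2)/9 = (21*2)/9 = (1/9)*42 = 14/3 ≈ 4.6667)
K(k, r) = 14/3 + k**2 (K(k, r) = 14/3 + k*k = 14/3 + k**2)
(11*K(-2, -4))*(-3) = (11*(14/3 + (-2)**2))*(-3) = (11*(14/3 + 4))*(-3) = (11*(26/3))*(-3) = (286/3)*(-3) = -286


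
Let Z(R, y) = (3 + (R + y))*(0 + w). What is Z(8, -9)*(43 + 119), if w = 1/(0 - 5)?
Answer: -324/5 ≈ -64.800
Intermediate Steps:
w = -⅕ (w = 1/(-5) = -⅕ ≈ -0.20000)
Z(R, y) = -⅗ - R/5 - y/5 (Z(R, y) = (3 + (R + y))*(0 - ⅕) = (3 + R + y)*(-⅕) = -⅗ - R/5 - y/5)
Z(8, -9)*(43 + 119) = (-⅗ - ⅕*8 - ⅕*(-9))*(43 + 119) = (-⅗ - 8/5 + 9/5)*162 = -⅖*162 = -324/5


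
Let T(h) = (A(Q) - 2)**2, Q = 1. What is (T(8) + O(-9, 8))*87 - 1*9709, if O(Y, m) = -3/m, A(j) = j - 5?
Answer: -52877/8 ≈ -6609.6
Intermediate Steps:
A(j) = -5 + j
T(h) = 36 (T(h) = ((-5 + 1) - 2)**2 = (-4 - 2)**2 = (-6)**2 = 36)
(T(8) + O(-9, 8))*87 - 1*9709 = (36 - 3/8)*87 - 1*9709 = (36 - 3*1/8)*87 - 9709 = (36 - 3/8)*87 - 9709 = (285/8)*87 - 9709 = 24795/8 - 9709 = -52877/8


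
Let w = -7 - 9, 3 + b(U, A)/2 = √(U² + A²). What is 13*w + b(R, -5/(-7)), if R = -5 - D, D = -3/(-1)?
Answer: -214 + 2*√3161/7 ≈ -197.94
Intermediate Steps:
D = 3 (D = -3*(-1) = 3)
R = -8 (R = -5 - 1*3 = -5 - 3 = -8)
b(U, A) = -6 + 2*√(A² + U²) (b(U, A) = -6 + 2*√(U² + A²) = -6 + 2*√(A² + U²))
w = -16
13*w + b(R, -5/(-7)) = 13*(-16) + (-6 + 2*√((-5/(-7))² + (-8)²)) = -208 + (-6 + 2*√((-5*(-⅐))² + 64)) = -208 + (-6 + 2*√((5/7)² + 64)) = -208 + (-6 + 2*√(25/49 + 64)) = -208 + (-6 + 2*√(3161/49)) = -208 + (-6 + 2*(√3161/7)) = -208 + (-6 + 2*√3161/7) = -214 + 2*√3161/7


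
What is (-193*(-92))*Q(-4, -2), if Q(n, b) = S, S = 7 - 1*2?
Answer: 88780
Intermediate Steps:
S = 5 (S = 7 - 2 = 5)
Q(n, b) = 5
(-193*(-92))*Q(-4, -2) = -193*(-92)*5 = 17756*5 = 88780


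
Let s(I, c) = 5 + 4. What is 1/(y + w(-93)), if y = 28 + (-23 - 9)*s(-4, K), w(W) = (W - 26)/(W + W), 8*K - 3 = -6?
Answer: -186/48241 ≈ -0.0038556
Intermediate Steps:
K = -3/8 (K = 3/8 + (⅛)*(-6) = 3/8 - ¾ = -3/8 ≈ -0.37500)
s(I, c) = 9
w(W) = (-26 + W)/(2*W) (w(W) = (-26 + W)/((2*W)) = (-26 + W)*(1/(2*W)) = (-26 + W)/(2*W))
y = -260 (y = 28 + (-23 - 9)*9 = 28 - 32*9 = 28 - 288 = -260)
1/(y + w(-93)) = 1/(-260 + (½)*(-26 - 93)/(-93)) = 1/(-260 + (½)*(-1/93)*(-119)) = 1/(-260 + 119/186) = 1/(-48241/186) = -186/48241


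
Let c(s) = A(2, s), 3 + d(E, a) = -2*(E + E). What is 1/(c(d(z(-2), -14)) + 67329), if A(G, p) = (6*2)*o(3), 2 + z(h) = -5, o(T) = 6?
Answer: 1/67401 ≈ 1.4837e-5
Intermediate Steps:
z(h) = -7 (z(h) = -2 - 5 = -7)
d(E, a) = -3 - 4*E (d(E, a) = -3 - 2*(E + E) = -3 - 4*E)
A(G, p) = 72 (A(G, p) = (6*2)*6 = 12*6 = 72)
c(s) = 72
1/(c(d(z(-2), -14)) + 67329) = 1/(72 + 67329) = 1/67401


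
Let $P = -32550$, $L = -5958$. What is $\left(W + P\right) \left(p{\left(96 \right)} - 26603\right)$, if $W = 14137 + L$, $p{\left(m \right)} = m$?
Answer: $646002097$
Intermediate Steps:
$W = 8179$ ($W = 14137 - 5958 = 8179$)
$\left(W + P\right) \left(p{\left(96 \right)} - 26603\right) = \left(8179 - 32550\right) \left(96 - 26603\right) = \left(-24371\right) \left(-26507\right) = 646002097$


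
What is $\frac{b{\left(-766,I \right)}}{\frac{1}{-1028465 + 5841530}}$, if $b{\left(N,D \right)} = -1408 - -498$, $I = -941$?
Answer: $-4379889150$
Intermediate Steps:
$b{\left(N,D \right)} = -910$ ($b{\left(N,D \right)} = -1408 + 498 = -910$)
$\frac{b{\left(-766,I \right)}}{\frac{1}{-1028465 + 5841530}} = - \frac{910}{\frac{1}{-1028465 + 5841530}} = - \frac{910}{\frac{1}{4813065}} = - 910 \frac{1}{\frac{1}{4813065}} = \left(-910\right) 4813065 = -4379889150$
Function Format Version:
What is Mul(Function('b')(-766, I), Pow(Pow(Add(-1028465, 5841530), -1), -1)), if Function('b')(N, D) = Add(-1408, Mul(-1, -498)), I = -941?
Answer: -4379889150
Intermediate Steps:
Function('b')(N, D) = -910 (Function('b')(N, D) = Add(-1408, 498) = -910)
Mul(Function('b')(-766, I), Pow(Pow(Add(-1028465, 5841530), -1), -1)) = Mul(-910, Pow(Pow(Add(-1028465, 5841530), -1), -1)) = Mul(-910, Pow(Pow(4813065, -1), -1)) = Mul(-910, Pow(Rational(1, 4813065), -1)) = Mul(-910, 4813065) = -4379889150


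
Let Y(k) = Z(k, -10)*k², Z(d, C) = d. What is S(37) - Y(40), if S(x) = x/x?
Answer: -63999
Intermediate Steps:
S(x) = 1
Y(k) = k³ (Y(k) = k*k² = k³)
S(37) - Y(40) = 1 - 1*40³ = 1 - 1*64000 = 1 - 64000 = -63999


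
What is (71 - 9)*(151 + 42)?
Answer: 11966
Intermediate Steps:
(71 - 9)*(151 + 42) = 62*193 = 11966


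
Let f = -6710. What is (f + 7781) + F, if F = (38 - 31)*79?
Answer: 1624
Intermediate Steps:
F = 553 (F = 7*79 = 553)
(f + 7781) + F = (-6710 + 7781) + 553 = 1071 + 553 = 1624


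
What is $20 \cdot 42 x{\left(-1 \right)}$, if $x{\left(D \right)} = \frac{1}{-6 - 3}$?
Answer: $- \frac{280}{3} \approx -93.333$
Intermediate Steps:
$x{\left(D \right)} = - \frac{1}{9}$ ($x{\left(D \right)} = \frac{1}{-9} = - \frac{1}{9}$)
$20 \cdot 42 x{\left(-1 \right)} = 20 \cdot 42 \left(- \frac{1}{9}\right) = 840 \left(- \frac{1}{9}\right) = - \frac{280}{3}$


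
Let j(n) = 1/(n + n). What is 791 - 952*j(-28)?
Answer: 808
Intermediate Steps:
j(n) = 1/(2*n)
791 - 952*j(-28) = 791 - 476/(-28) = 791 - 476*(-1)/28 = 791 - 952*(-1/56) = 791 + 17 = 808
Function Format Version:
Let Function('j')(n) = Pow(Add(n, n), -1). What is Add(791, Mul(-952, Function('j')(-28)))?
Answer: 808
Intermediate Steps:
Function('j')(n) = Mul(Rational(1, 2), Pow(n, -1)) (Function('j')(n) = Pow(Mul(2, n), -1) = Mul(Rational(1, 2), Pow(n, -1)))
Add(791, Mul(-952, Function('j')(-28))) = Add(791, Mul(-952, Mul(Rational(1, 2), Pow(-28, -1)))) = Add(791, Mul(-952, Mul(Rational(1, 2), Rational(-1, 28)))) = Add(791, Mul(-952, Rational(-1, 56))) = Add(791, 17) = 808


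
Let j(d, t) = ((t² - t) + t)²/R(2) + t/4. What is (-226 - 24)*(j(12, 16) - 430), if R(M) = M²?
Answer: -3989500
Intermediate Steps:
j(d, t) = t/4 + t⁴/4 (j(d, t) = ((t² - t) + t)²/(2²) + t/4 = (t²)²/4 + t*(¼) = t⁴*(¼) + t/4 = t⁴/4 + t/4 = t/4 + t⁴/4)
(-226 - 24)*(j(12, 16) - 430) = (-226 - 24)*((¼)*16*(1 + 16³) - 430) = -250*((¼)*16*(1 + 4096) - 430) = -250*((¼)*16*4097 - 430) = -250*(16388 - 430) = -250*15958 = -3989500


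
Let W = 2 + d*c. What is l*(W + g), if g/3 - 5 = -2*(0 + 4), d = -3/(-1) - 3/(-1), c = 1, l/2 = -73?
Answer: 146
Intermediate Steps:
l = -146 (l = 2*(-73) = -146)
d = 6 (d = -3*(-1) - 3*(-1) = 3 + 3 = 6)
g = -9 (g = 15 + 3*(-2*(0 + 4)) = 15 + 3*(-2*4) = 15 + 3*(-8) = 15 - 24 = -9)
W = 8 (W = 2 + 6*1 = 2 + 6 = 8)
l*(W + g) = -146*(8 - 9) = -146*(-1) = 146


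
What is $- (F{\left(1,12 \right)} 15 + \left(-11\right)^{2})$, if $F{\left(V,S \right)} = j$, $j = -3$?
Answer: $-76$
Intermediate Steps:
$F{\left(V,S \right)} = -3$
$- (F{\left(1,12 \right)} 15 + \left(-11\right)^{2}) = - (\left(-3\right) 15 + \left(-11\right)^{2}) = - (-45 + 121) = \left(-1\right) 76 = -76$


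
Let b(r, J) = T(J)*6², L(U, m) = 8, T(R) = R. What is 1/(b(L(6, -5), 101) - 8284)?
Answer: -1/4648 ≈ -0.00021515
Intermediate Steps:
b(r, J) = 36*J (b(r, J) = J*6² = J*36 = 36*J)
1/(b(L(6, -5), 101) - 8284) = 1/(36*101 - 8284) = 1/(3636 - 8284) = 1/(-4648) = -1/4648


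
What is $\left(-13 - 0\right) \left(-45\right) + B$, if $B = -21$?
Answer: $564$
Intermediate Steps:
$\left(-13 - 0\right) \left(-45\right) + B = \left(-13 - 0\right) \left(-45\right) - 21 = \left(-13 + 0\right) \left(-45\right) - 21 = \left(-13\right) \left(-45\right) - 21 = 585 - 21 = 564$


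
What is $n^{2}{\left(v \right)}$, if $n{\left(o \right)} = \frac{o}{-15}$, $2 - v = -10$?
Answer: $\frac{16}{25} \approx 0.64$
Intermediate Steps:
$v = 12$ ($v = 2 - -10 = 2 + 10 = 12$)
$n{\left(o \right)} = - \frac{o}{15}$ ($n{\left(o \right)} = o \left(- \frac{1}{15}\right) = - \frac{o}{15}$)
$n^{2}{\left(v \right)} = \left(\left(- \frac{1}{15}\right) 12\right)^{2} = \left(- \frac{4}{5}\right)^{2} = \frac{16}{25}$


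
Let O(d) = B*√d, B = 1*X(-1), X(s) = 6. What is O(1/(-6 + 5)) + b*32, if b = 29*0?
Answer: 6*I ≈ 6.0*I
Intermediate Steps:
b = 0
B = 6 (B = 1*6 = 6)
O(d) = 6*√d
O(1/(-6 + 5)) + b*32 = 6*√(1/(-6 + 5)) + 0*32 = 6*√(1/(-1)) + 0 = 6*√(-1) + 0 = 6*I + 0 = 6*I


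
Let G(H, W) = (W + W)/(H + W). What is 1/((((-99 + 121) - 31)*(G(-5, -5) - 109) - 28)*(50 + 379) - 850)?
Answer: 1/404126 ≈ 2.4745e-6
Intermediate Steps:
G(H, W) = 2*W/(H + W) (G(H, W) = (2*W)/(H + W) = 2*W/(H + W))
1/((((-99 + 121) - 31)*(G(-5, -5) - 109) - 28)*(50 + 379) - 850) = 1/((((-99 + 121) - 31)*(2*(-5)/(-5 - 5) - 109) - 28)*(50 + 379) - 850) = 1/(((22 - 31)*(2*(-5)/(-10) - 109) - 28)*429 - 850) = 1/((-9*(2*(-5)*(-⅒) - 109) - 28)*429 - 850) = 1/((-9*(1 - 109) - 28)*429 - 850) = 1/((-9*(-108) - 28)*429 - 850) = 1/((972 - 28)*429 - 850) = 1/(944*429 - 850) = 1/(404976 - 850) = 1/404126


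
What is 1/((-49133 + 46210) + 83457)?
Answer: 1/80534 ≈ 1.2417e-5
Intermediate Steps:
1/((-49133 + 46210) + 83457) = 1/(-2923 + 83457) = 1/80534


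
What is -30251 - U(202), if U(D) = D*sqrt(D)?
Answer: -30251 - 202*sqrt(202) ≈ -33122.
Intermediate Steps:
U(D) = D**(3/2)
-30251 - U(202) = -30251 - 202**(3/2) = -30251 - 202*sqrt(202)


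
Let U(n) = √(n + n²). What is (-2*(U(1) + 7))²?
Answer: 204 + 56*√2 ≈ 283.20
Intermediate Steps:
(-2*(U(1) + 7))² = (-2*(√(1*(1 + 1)) + 7))² = (-2*(√(1*2) + 7))² = (-2*(√2 + 7))² = (-2*(7 + √2))² = (-14 - 2*√2)²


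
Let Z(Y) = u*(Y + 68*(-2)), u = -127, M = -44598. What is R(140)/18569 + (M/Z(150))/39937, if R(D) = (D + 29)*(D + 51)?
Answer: 1146447460178/659273646017 ≈ 1.7390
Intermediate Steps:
R(D) = (29 + D)*(51 + D)
Z(Y) = 17272 - 127*Y (Z(Y) = -127*(Y + 68*(-2)) = -127*(Y - 136) = -127*(-136 + Y) = 17272 - 127*Y)
R(140)/18569 + (M/Z(150))/39937 = (1479 + 140² + 80*140)/18569 - 44598/(17272 - 127*150)/39937 = (1479 + 19600 + 11200)*(1/18569) - 44598/(17272 - 19050)*(1/39937) = 32279*(1/18569) - 44598/(-1778)*(1/39937) = 32279/18569 - 44598*(-1/1778)*(1/39937) = 32279/18569 + (22299/889)*(1/39937) = 32279/18569 + 22299/35503993 = 1146447460178/659273646017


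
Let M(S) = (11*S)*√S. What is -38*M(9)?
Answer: -11286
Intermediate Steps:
M(S) = 11*S^(3/2)
-38*M(9) = -418*9^(3/2) = -418*27 = -38*297 = -11286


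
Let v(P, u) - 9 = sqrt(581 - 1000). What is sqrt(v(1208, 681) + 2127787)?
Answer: sqrt(2127796 + I*sqrt(419)) ≈ 1458.7 + 0.007*I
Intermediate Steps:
v(P, u) = 9 + I*sqrt(419) (v(P, u) = 9 + sqrt(581 - 1000) = 9 + sqrt(-419) = 9 + I*sqrt(419))
sqrt(v(1208, 681) + 2127787) = sqrt((9 + I*sqrt(419)) + 2127787) = sqrt(2127796 + I*sqrt(419))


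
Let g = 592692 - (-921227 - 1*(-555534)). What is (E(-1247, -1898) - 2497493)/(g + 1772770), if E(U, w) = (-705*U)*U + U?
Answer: -219756017/546231 ≈ -402.31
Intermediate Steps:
E(U, w) = U - 705*U² (E(U, w) = -705*U² + U = U - 705*U²)
g = 958385 (g = 592692 - (-921227 + 555534) = 592692 - 1*(-365693) = 592692 + 365693 = 958385)
(E(-1247, -1898) - 2497493)/(g + 1772770) = (-1247*(1 - 705*(-1247)) - 2497493)/(958385 + 1772770) = (-1247*(1 + 879135) - 2497493)/2731155 = (-1247*879136 - 2497493)*(1/2731155) = (-1096282592 - 2497493)*(1/2731155) = -1098780085*1/2731155 = -219756017/546231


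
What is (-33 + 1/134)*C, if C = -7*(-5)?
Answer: -154735/134 ≈ -1154.7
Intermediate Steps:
C = 35
(-33 + 1/134)*C = (-33 + 1/134)*35 = -4421/134*35 = -154735/134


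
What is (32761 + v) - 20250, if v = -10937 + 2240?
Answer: 3814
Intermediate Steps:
v = -8697
(32761 + v) - 20250 = (32761 - 8697) - 20250 = 24064 - 20250 = 3814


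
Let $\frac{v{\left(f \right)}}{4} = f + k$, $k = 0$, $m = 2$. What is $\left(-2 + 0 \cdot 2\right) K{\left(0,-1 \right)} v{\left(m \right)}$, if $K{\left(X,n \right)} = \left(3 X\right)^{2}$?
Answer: $0$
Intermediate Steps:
$K{\left(X,n \right)} = 9 X^{2}$
$v{\left(f \right)} = 4 f$ ($v{\left(f \right)} = 4 \left(f + 0\right) = 4 f$)
$\left(-2 + 0 \cdot 2\right) K{\left(0,-1 \right)} v{\left(m \right)} = \left(-2 + 0 \cdot 2\right) 9 \cdot 0^{2} \cdot 4 \cdot 2 = \left(-2 + 0\right) 9 \cdot 0 \cdot 8 = \left(-2\right) 0 \cdot 8 = 0 \cdot 8 = 0$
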